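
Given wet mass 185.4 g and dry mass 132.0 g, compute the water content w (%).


Result: 40.45 %

Derivation:
Using w = (m_wet - m_dry) / m_dry * 100
m_wet - m_dry = 185.4 - 132.0 = 53.4 g
w = 53.4 / 132.0 * 100
w = 40.45 %


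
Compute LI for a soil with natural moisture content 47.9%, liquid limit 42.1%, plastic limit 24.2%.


First compute the plasticity index:
PI = LL - PL = 42.1 - 24.2 = 17.9
Then compute the liquidity index:
LI = (w - PL) / PI
LI = (47.9 - 24.2) / 17.9
LI = 1.324


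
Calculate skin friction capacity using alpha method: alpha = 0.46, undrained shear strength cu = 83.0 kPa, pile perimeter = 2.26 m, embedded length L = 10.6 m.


Using Qs = alpha * cu * perimeter * L
Qs = 0.46 * 83.0 * 2.26 * 10.6
Qs = 914.64 kN


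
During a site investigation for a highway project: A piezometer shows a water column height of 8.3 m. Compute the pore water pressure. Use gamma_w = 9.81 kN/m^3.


Using u = gamma_w * h_w
u = 9.81 * 8.3
u = 81.42 kPa


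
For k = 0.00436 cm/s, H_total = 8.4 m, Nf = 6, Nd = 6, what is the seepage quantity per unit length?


Result: 0.0003662 m^3/s per m

Derivation:
Convert k to m/s for unit consistency with H:
k = 0.00436 cm/s = 0.00436 / 100 m/s = 4.36e-05 m/s
Using q = k * H * Nf / Nd
Nf / Nd = 6 / 6 = 1.0
q = 4.36e-05 * 8.4 * 1.0
q = 0.0003662 m^3/s per m


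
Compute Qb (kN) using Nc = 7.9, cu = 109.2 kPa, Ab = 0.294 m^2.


Using Qb = Nc * cu * Ab
Qb = 7.9 * 109.2 * 0.294
Qb = 253.63 kN


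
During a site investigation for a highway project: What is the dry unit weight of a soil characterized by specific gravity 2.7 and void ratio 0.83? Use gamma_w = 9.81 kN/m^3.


Using gamma_d = Gs * gamma_w / (1 + e)
gamma_d = 2.7 * 9.81 / (1 + 0.83)
gamma_d = 2.7 * 9.81 / 1.83
gamma_d = 14.474 kN/m^3


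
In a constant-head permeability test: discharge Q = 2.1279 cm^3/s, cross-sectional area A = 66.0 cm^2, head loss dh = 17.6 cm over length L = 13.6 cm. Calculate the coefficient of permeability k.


Result: 0.024913 cm/s

Derivation:
Compute hydraulic gradient:
i = dh / L = 17.6 / 13.6 = 1.29412
Then apply Darcy's law:
k = Q / (A * i)
k = 2.1279 / (66.0 * 1.29412)
k = 2.1279 / 85.4118
k = 0.024913 cm/s


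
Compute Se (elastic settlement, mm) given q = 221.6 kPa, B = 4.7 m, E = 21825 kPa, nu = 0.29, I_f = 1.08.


Using Se = q * B * (1 - nu^2) * I_f / E
1 - nu^2 = 1 - 0.29^2 = 0.9159
Se = 221.6 * 4.7 * 0.9159 * 1.08 / 21825
Se = 0.047205 m
Convert to mm: Se = 0.047205 * 1000 = 47.205 mm


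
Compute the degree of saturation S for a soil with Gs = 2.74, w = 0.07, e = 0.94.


Result: 0.204

Derivation:
Using S = Gs * w / e
S = 2.74 * 0.07 / 0.94
S = 0.204


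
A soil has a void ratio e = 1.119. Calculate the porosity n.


Using the relation n = e / (1 + e)
n = 1.119 / (1 + 1.119)
n = 1.119 / 2.119
n = 0.5281


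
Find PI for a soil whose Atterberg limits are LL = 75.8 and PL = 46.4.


Result: 29.4

Derivation:
Using PI = LL - PL
PI = 75.8 - 46.4
PI = 29.4


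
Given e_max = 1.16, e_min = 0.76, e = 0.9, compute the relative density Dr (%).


Result: 65.0 %

Derivation:
Using Dr = (e_max - e) / (e_max - e_min) * 100
e_max - e = 1.16 - 0.9 = 0.26
e_max - e_min = 1.16 - 0.76 = 0.4
Dr = 0.26 / 0.4 * 100
Dr = 65.0 %


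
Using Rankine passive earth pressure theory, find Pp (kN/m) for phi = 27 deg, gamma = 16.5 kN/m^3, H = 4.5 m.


Compute passive earth pressure coefficient:
Kp = tan^2(45 + phi/2) = tan^2(58.5) = 2.66294
Compute passive force:
Pp = 0.5 * Kp * gamma * H^2
Pp = 0.5 * 2.66294 * 16.5 * 4.5^2
Pp = 444.88 kN/m


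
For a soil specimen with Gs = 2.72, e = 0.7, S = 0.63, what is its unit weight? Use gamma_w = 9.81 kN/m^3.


Using gamma = gamma_w * (Gs + S*e) / (1 + e)
Numerator: Gs + S*e = 2.72 + 0.63*0.7 = 3.161
Denominator: 1 + e = 1 + 0.7 = 1.7
gamma = 9.81 * 3.161 / 1.7
gamma = 18.241 kN/m^3


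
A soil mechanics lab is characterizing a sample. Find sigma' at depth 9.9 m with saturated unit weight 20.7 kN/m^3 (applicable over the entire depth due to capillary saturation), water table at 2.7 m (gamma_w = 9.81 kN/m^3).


Total stress = gamma_sat * depth
sigma = 20.7 * 9.9 = 204.93 kPa
Pore water pressure u = gamma_w * (depth - d_wt)
u = 9.81 * (9.9 - 2.7) = 70.632 kPa
Effective stress = sigma - u
sigma' = 204.93 - 70.632 = 134.3 kPa


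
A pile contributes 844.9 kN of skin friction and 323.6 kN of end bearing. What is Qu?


Result: 1168.5 kN

Derivation:
Using Qu = Qf + Qb
Qu = 844.9 + 323.6
Qu = 1168.5 kN


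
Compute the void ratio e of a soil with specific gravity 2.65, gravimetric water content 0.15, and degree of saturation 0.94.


Using the relation e = Gs * w / S
e = 2.65 * 0.15 / 0.94
e = 0.4229


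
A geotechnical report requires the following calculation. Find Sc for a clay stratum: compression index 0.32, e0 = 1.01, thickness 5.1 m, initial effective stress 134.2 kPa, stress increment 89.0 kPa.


Using Sc = Cc * H / (1 + e0) * log10((sigma0 + delta_sigma) / sigma0)
Stress ratio = (134.2 + 89.0) / 134.2 = 1.66319
log10(1.66319) = 0.220942
Cc * H / (1 + e0) = 0.32 * 5.1 / (1 + 1.01) = 0.81194
Sc = 0.81194 * 0.220942
Sc = 0.1794 m


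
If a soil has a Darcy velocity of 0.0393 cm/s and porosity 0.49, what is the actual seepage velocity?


Using v_s = v_d / n
v_s = 0.0393 / 0.49
v_s = 0.0802 cm/s


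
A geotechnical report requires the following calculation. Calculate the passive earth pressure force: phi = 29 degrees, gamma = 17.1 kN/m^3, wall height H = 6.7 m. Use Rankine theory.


Compute passive earth pressure coefficient:
Kp = tan^2(45 + phi/2) = tan^2(59.5) = 2.88206
Compute passive force:
Pp = 0.5 * Kp * gamma * H^2
Pp = 0.5 * 2.88206 * 17.1 * 6.7^2
Pp = 1106.16 kN/m


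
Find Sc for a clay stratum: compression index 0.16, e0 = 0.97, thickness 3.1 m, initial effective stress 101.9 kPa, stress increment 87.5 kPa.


Using Sc = Cc * H / (1 + e0) * log10((sigma0 + delta_sigma) / sigma0)
Stress ratio = (101.9 + 87.5) / 101.9 = 1.85868
log10(1.85868) = 0.269206
Cc * H / (1 + e0) = 0.16 * 3.1 / (1 + 0.97) = 0.251777
Sc = 0.251777 * 0.269206
Sc = 0.0678 m


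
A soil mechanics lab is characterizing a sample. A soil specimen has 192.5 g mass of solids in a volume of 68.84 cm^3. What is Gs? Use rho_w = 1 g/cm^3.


Result: 2.796

Derivation:
Using Gs = m_s / (V_s * rho_w)
Since rho_w = 1 g/cm^3:
Gs = 192.5 / 68.84
Gs = 2.796


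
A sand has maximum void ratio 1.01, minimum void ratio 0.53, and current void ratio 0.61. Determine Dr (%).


Using Dr = (e_max - e) / (e_max - e_min) * 100
e_max - e = 1.01 - 0.61 = 0.4
e_max - e_min = 1.01 - 0.53 = 0.48
Dr = 0.4 / 0.48 * 100
Dr = 83.33 %


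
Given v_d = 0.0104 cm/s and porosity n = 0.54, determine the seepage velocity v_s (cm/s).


Result: 0.01926 cm/s

Derivation:
Using v_s = v_d / n
v_s = 0.0104 / 0.54
v_s = 0.01926 cm/s


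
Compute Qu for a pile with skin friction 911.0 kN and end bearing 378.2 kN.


Using Qu = Qf + Qb
Qu = 911.0 + 378.2
Qu = 1289.2 kN


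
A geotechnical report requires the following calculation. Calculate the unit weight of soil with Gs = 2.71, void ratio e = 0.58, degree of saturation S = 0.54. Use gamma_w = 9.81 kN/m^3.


Using gamma = gamma_w * (Gs + S*e) / (1 + e)
Numerator: Gs + S*e = 2.71 + 0.54*0.58 = 3.0232
Denominator: 1 + e = 1 + 0.58 = 1.58
gamma = 9.81 * 3.0232 / 1.58
gamma = 18.771 kN/m^3


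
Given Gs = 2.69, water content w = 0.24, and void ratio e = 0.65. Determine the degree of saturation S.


Using S = Gs * w / e
S = 2.69 * 0.24 / 0.65
S = 0.9932


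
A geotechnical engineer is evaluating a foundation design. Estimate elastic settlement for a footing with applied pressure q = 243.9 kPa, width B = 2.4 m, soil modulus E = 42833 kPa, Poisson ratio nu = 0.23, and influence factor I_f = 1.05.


Using Se = q * B * (1 - nu^2) * I_f / E
1 - nu^2 = 1 - 0.23^2 = 0.9471
Se = 243.9 * 2.4 * 0.9471 * 1.05 / 42833
Se = 0.013590 m
Convert to mm: Se = 0.013590 * 1000 = 13.59 mm


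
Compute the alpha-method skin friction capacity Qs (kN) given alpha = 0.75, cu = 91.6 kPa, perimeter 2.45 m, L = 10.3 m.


Using Qs = alpha * cu * perimeter * L
Qs = 0.75 * 91.6 * 2.45 * 10.3
Qs = 1733.64 kN


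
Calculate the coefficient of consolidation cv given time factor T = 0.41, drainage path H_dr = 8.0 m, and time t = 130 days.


Using cv = T * H_dr^2 / t
H_dr^2 = 8.0^2 = 64.0
cv = 0.41 * 64.0 / 130
cv = 0.20185 m^2/day


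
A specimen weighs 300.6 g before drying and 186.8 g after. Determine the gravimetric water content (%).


Using w = (m_wet - m_dry) / m_dry * 100
m_wet - m_dry = 300.6 - 186.8 = 113.8 g
w = 113.8 / 186.8 * 100
w = 60.92 %


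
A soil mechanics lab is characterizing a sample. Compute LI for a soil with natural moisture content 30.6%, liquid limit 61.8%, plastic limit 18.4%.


Result: 0.281

Derivation:
First compute the plasticity index:
PI = LL - PL = 61.8 - 18.4 = 43.4
Then compute the liquidity index:
LI = (w - PL) / PI
LI = (30.6 - 18.4) / 43.4
LI = 0.281


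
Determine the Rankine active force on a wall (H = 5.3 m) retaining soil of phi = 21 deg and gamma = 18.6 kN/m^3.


Compute active earth pressure coefficient:
Ka = tan^2(45 - phi/2) = tan^2(34.5) = 0.472355
Compute active force:
Pa = 0.5 * Ka * gamma * H^2
Pa = 0.5 * 0.472355 * 18.6 * 5.3^2
Pa = 123.4 kN/m


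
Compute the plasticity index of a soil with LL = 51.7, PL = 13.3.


Using PI = LL - PL
PI = 51.7 - 13.3
PI = 38.4


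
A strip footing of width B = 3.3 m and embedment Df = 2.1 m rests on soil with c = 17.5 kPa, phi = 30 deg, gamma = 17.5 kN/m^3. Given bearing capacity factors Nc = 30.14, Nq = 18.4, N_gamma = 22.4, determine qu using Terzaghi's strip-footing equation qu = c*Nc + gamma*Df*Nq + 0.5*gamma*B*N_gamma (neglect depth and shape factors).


Result: 1850.45 kPa

Derivation:
Compute qu = c*Nc + gamma*Df*Nq + 0.5*gamma*B*N_gamma
Term 1: 17.5 * 30.14 = 527.45
Term 2: 17.5 * 2.1 * 18.4 = 676.2
Term 3: 0.5 * 17.5 * 3.3 * 22.4 = 646.8
qu = 527.45 + 676.2 + 646.8
qu = 1850.45 kPa


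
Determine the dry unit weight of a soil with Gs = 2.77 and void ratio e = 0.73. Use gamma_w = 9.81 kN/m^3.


Using gamma_d = Gs * gamma_w / (1 + e)
gamma_d = 2.77 * 9.81 / (1 + 0.73)
gamma_d = 2.77 * 9.81 / 1.73
gamma_d = 15.707 kN/m^3


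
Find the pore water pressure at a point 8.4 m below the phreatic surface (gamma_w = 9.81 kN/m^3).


Using u = gamma_w * h_w
u = 9.81 * 8.4
u = 82.4 kPa


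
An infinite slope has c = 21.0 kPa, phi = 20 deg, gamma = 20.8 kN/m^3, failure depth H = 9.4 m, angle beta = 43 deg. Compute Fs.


Using Fs = c / (gamma*H*sin(beta)*cos(beta)) + tan(phi)/tan(beta)
Cohesion contribution = 21.0 / (20.8*9.4*sin(43)*cos(43))
Cohesion contribution = 0.215336
Friction contribution = tan(20)/tan(43) = 0.39031
Fs = 0.215336 + 0.39031
Fs = 0.606


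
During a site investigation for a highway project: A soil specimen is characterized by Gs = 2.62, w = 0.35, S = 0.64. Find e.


Result: 1.4328

Derivation:
Using the relation e = Gs * w / S
e = 2.62 * 0.35 / 0.64
e = 1.4328


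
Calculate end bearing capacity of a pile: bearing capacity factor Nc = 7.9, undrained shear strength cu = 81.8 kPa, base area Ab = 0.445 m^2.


Result: 287.57 kN

Derivation:
Using Qb = Nc * cu * Ab
Qb = 7.9 * 81.8 * 0.445
Qb = 287.57 kN


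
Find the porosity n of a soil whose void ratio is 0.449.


Result: 0.3099

Derivation:
Using the relation n = e / (1 + e)
n = 0.449 / (1 + 0.449)
n = 0.449 / 1.449
n = 0.3099


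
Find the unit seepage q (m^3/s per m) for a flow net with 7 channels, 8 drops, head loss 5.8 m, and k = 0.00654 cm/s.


Convert k to m/s for unit consistency with H:
k = 0.00654 cm/s = 0.00654 / 100 m/s = 6.54e-05 m/s
Using q = k * H * Nf / Nd
Nf / Nd = 7 / 8 = 0.875
q = 6.54e-05 * 5.8 * 0.875
q = 0.0003319 m^3/s per m


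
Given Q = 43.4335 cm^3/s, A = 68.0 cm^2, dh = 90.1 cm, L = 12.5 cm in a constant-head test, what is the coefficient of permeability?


Result: 0.088614 cm/s

Derivation:
Compute hydraulic gradient:
i = dh / L = 90.1 / 12.5 = 7.208
Then apply Darcy's law:
k = Q / (A * i)
k = 43.4335 / (68.0 * 7.208)
k = 43.4335 / 490.144
k = 0.088614 cm/s


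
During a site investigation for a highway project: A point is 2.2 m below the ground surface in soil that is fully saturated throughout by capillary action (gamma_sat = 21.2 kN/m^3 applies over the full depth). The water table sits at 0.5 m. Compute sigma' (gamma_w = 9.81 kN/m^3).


Total stress = gamma_sat * depth
sigma = 21.2 * 2.2 = 46.64 kPa
Pore water pressure u = gamma_w * (depth - d_wt)
u = 9.81 * (2.2 - 0.5) = 16.677 kPa
Effective stress = sigma - u
sigma' = 46.64 - 16.677 = 29.96 kPa


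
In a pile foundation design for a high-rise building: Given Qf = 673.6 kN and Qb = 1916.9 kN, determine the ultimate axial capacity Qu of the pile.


Result: 2590.5 kN

Derivation:
Using Qu = Qf + Qb
Qu = 673.6 + 1916.9
Qu = 2590.5 kN


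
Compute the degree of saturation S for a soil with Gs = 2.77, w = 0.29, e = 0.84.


Result: 0.9563

Derivation:
Using S = Gs * w / e
S = 2.77 * 0.29 / 0.84
S = 0.9563


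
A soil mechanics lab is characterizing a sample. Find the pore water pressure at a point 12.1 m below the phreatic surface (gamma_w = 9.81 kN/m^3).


Result: 118.7 kPa

Derivation:
Using u = gamma_w * h_w
u = 9.81 * 12.1
u = 118.7 kPa


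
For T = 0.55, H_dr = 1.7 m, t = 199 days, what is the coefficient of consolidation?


Using cv = T * H_dr^2 / t
H_dr^2 = 1.7^2 = 2.89
cv = 0.55 * 2.89 / 199
cv = 0.00799 m^2/day


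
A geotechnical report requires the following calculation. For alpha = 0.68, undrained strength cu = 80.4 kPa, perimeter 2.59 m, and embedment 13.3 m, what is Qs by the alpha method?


Using Qs = alpha * cu * perimeter * L
Qs = 0.68 * 80.4 * 2.59 * 13.3
Qs = 1883.29 kN


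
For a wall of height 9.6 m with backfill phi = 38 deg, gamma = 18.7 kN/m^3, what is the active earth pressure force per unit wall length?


Result: 204.98 kN/m

Derivation:
Compute active earth pressure coefficient:
Ka = tan^2(45 - phi/2) = tan^2(26.0) = 0.237883
Compute active force:
Pa = 0.5 * Ka * gamma * H^2
Pa = 0.5 * 0.237883 * 18.7 * 9.6^2
Pa = 204.98 kN/m


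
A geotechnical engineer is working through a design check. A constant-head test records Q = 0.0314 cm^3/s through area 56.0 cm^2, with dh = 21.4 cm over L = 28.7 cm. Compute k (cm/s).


Compute hydraulic gradient:
i = dh / L = 21.4 / 28.7 = 0.745645
Then apply Darcy's law:
k = Q / (A * i)
k = 0.0314 / (56.0 * 0.745645)
k = 0.0314 / 41.7561
k = 0.000752 cm/s


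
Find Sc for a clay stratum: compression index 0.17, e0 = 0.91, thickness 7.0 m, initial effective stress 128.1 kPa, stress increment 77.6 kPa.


Using Sc = Cc * H / (1 + e0) * log10((sigma0 + delta_sigma) / sigma0)
Stress ratio = (128.1 + 77.6) / 128.1 = 1.60578
log10(1.60578) = 0.205685
Cc * H / (1 + e0) = 0.17 * 7.0 / (1 + 0.91) = 0.623037
Sc = 0.623037 * 0.205685
Sc = 0.1281 m


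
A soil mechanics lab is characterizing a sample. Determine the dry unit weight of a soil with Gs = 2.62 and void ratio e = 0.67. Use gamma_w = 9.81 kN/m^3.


Using gamma_d = Gs * gamma_w / (1 + e)
gamma_d = 2.62 * 9.81 / (1 + 0.67)
gamma_d = 2.62 * 9.81 / 1.67
gamma_d = 15.391 kN/m^3


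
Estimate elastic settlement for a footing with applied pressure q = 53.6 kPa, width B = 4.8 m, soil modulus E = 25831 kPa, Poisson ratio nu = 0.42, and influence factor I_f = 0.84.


Using Se = q * B * (1 - nu^2) * I_f / E
1 - nu^2 = 1 - 0.42^2 = 0.8236
Se = 53.6 * 4.8 * 0.8236 * 0.84 / 25831
Se = 0.006891 m
Convert to mm: Se = 0.006891 * 1000 = 6.891 mm


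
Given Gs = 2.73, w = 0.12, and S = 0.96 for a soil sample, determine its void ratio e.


Using the relation e = Gs * w / S
e = 2.73 * 0.12 / 0.96
e = 0.3412


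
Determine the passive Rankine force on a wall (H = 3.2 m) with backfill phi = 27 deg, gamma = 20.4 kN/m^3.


Result: 278.14 kN/m

Derivation:
Compute passive earth pressure coefficient:
Kp = tan^2(45 + phi/2) = tan^2(58.5) = 2.66294
Compute passive force:
Pp = 0.5 * Kp * gamma * H^2
Pp = 0.5 * 2.66294 * 20.4 * 3.2^2
Pp = 278.14 kN/m


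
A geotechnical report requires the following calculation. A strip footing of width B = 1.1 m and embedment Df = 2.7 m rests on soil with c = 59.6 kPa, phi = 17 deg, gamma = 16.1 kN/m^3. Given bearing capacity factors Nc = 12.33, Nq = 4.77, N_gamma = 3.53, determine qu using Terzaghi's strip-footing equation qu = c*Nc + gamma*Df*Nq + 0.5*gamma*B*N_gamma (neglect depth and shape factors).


Compute qu = c*Nc + gamma*Df*Nq + 0.5*gamma*B*N_gamma
Term 1: 59.6 * 12.33 = 734.868
Term 2: 16.1 * 2.7 * 4.77 = 207.3519
Term 3: 0.5 * 16.1 * 1.1 * 3.53 = 31.25815
qu = 734.868 + 207.3519 + 31.25815
qu = 973.48 kPa


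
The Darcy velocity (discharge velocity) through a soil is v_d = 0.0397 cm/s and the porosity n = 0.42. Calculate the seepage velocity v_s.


Result: 0.09452 cm/s

Derivation:
Using v_s = v_d / n
v_s = 0.0397 / 0.42
v_s = 0.09452 cm/s


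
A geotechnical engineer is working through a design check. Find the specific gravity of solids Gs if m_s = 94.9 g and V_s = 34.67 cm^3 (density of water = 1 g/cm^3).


Using Gs = m_s / (V_s * rho_w)
Since rho_w = 1 g/cm^3:
Gs = 94.9 / 34.67
Gs = 2.737


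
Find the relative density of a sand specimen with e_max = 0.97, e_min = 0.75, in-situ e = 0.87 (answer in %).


Result: 45.45 %

Derivation:
Using Dr = (e_max - e) / (e_max - e_min) * 100
e_max - e = 0.97 - 0.87 = 0.1
e_max - e_min = 0.97 - 0.75 = 0.22
Dr = 0.1 / 0.22 * 100
Dr = 45.45 %


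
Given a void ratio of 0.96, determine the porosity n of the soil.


Result: 0.4898

Derivation:
Using the relation n = e / (1 + e)
n = 0.96 / (1 + 0.96)
n = 0.96 / 1.96
n = 0.4898


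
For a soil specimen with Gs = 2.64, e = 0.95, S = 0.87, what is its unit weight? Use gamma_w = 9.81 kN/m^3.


Result: 17.439 kN/m^3

Derivation:
Using gamma = gamma_w * (Gs + S*e) / (1 + e)
Numerator: Gs + S*e = 2.64 + 0.87*0.95 = 3.4665
Denominator: 1 + e = 1 + 0.95 = 1.95
gamma = 9.81 * 3.4665 / 1.95
gamma = 17.439 kN/m^3


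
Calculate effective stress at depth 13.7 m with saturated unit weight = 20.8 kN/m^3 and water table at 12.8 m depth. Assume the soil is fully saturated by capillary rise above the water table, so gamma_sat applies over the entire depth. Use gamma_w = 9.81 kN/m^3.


Total stress = gamma_sat * depth
sigma = 20.8 * 13.7 = 284.96 kPa
Pore water pressure u = gamma_w * (depth - d_wt)
u = 9.81 * (13.7 - 12.8) = 8.829 kPa
Effective stress = sigma - u
sigma' = 284.96 - 8.829 = 276.13 kPa


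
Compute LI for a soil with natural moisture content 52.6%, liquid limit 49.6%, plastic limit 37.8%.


Result: 1.254

Derivation:
First compute the plasticity index:
PI = LL - PL = 49.6 - 37.8 = 11.8
Then compute the liquidity index:
LI = (w - PL) / PI
LI = (52.6 - 37.8) / 11.8
LI = 1.254


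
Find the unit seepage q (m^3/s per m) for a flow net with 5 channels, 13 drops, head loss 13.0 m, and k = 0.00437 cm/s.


Result: 0.0002185 m^3/s per m

Derivation:
Convert k to m/s for unit consistency with H:
k = 0.00437 cm/s = 0.00437 / 100 m/s = 4.37e-05 m/s
Using q = k * H * Nf / Nd
Nf / Nd = 5 / 13 = 0.3846
q = 4.37e-05 * 13.0 * 0.3846
q = 0.0002185 m^3/s per m


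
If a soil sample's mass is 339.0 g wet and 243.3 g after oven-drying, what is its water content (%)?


Using w = (m_wet - m_dry) / m_dry * 100
m_wet - m_dry = 339.0 - 243.3 = 95.7 g
w = 95.7 / 243.3 * 100
w = 39.33 %


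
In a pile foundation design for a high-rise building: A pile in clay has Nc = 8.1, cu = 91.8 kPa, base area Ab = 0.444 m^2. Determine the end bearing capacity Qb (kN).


Result: 330.15 kN

Derivation:
Using Qb = Nc * cu * Ab
Qb = 8.1 * 91.8 * 0.444
Qb = 330.15 kN


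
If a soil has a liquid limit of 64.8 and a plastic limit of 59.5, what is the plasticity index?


Using PI = LL - PL
PI = 64.8 - 59.5
PI = 5.3


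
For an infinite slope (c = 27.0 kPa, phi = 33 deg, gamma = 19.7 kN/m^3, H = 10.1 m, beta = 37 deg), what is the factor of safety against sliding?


Using Fs = c / (gamma*H*sin(beta)*cos(beta)) + tan(phi)/tan(beta)
Cohesion contribution = 27.0 / (19.7*10.1*sin(37)*cos(37))
Cohesion contribution = 0.282335
Friction contribution = tan(33)/tan(37) = 0.861793
Fs = 0.282335 + 0.861793
Fs = 1.144


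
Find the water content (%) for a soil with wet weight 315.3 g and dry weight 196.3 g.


Result: 60.62 %

Derivation:
Using w = (m_wet - m_dry) / m_dry * 100
m_wet - m_dry = 315.3 - 196.3 = 119.0 g
w = 119.0 / 196.3 * 100
w = 60.62 %


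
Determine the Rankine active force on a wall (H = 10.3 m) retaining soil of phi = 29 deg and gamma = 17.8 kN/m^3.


Compute active earth pressure coefficient:
Ka = tan^2(45 - phi/2) = tan^2(30.5) = 0.346974
Compute active force:
Pa = 0.5 * Ka * gamma * H^2
Pa = 0.5 * 0.346974 * 17.8 * 10.3^2
Pa = 327.61 kN/m


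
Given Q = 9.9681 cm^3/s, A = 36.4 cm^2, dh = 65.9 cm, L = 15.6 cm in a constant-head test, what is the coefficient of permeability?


Result: 0.064826 cm/s

Derivation:
Compute hydraulic gradient:
i = dh / L = 65.9 / 15.6 = 4.22436
Then apply Darcy's law:
k = Q / (A * i)
k = 9.9681 / (36.4 * 4.22436)
k = 9.9681 / 153.767
k = 0.064826 cm/s


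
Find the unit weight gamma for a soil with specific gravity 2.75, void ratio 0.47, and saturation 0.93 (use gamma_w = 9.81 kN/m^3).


Using gamma = gamma_w * (Gs + S*e) / (1 + e)
Numerator: Gs + S*e = 2.75 + 0.93*0.47 = 3.1871
Denominator: 1 + e = 1 + 0.47 = 1.47
gamma = 9.81 * 3.1871 / 1.47
gamma = 21.269 kN/m^3


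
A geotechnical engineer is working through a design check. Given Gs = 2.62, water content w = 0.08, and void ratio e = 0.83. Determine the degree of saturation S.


Result: 0.2525

Derivation:
Using S = Gs * w / e
S = 2.62 * 0.08 / 0.83
S = 0.2525


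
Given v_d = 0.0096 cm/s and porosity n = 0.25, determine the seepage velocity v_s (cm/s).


Result: 0.0384 cm/s

Derivation:
Using v_s = v_d / n
v_s = 0.0096 / 0.25
v_s = 0.0384 cm/s


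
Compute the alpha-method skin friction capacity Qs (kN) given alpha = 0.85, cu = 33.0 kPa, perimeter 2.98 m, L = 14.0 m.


Using Qs = alpha * cu * perimeter * L
Qs = 0.85 * 33.0 * 2.98 * 14.0
Qs = 1170.25 kN


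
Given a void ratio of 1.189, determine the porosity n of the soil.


Result: 0.5432

Derivation:
Using the relation n = e / (1 + e)
n = 1.189 / (1 + 1.189)
n = 1.189 / 2.189
n = 0.5432


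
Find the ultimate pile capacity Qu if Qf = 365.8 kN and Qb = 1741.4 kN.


Using Qu = Qf + Qb
Qu = 365.8 + 1741.4
Qu = 2107.2 kN


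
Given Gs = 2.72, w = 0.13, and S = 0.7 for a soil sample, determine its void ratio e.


Result: 0.5051

Derivation:
Using the relation e = Gs * w / S
e = 2.72 * 0.13 / 0.7
e = 0.5051


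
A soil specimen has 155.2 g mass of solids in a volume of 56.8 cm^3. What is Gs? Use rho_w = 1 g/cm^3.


Using Gs = m_s / (V_s * rho_w)
Since rho_w = 1 g/cm^3:
Gs = 155.2 / 56.8
Gs = 2.732


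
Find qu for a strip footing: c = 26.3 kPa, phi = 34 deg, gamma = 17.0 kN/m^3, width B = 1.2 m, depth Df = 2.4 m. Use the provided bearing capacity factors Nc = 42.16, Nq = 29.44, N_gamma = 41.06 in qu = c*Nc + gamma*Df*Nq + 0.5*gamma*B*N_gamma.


Result: 2728.77 kPa

Derivation:
Compute qu = c*Nc + gamma*Df*Nq + 0.5*gamma*B*N_gamma
Term 1: 26.3 * 42.16 = 1108.808
Term 2: 17.0 * 2.4 * 29.44 = 1201.152
Term 3: 0.5 * 17.0 * 1.2 * 41.06 = 418.812
qu = 1108.808 + 1201.152 + 418.812
qu = 2728.77 kPa


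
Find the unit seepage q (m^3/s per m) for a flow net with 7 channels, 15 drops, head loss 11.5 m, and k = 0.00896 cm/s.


Convert k to m/s for unit consistency with H:
k = 0.00896 cm/s = 0.00896 / 100 m/s = 8.96e-05 m/s
Using q = k * H * Nf / Nd
Nf / Nd = 7 / 15 = 0.4667
q = 8.96e-05 * 11.5 * 0.4667
q = 0.0004809 m^3/s per m


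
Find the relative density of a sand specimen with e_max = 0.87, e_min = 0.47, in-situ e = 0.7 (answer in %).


Using Dr = (e_max - e) / (e_max - e_min) * 100
e_max - e = 0.87 - 0.7 = 0.17
e_max - e_min = 0.87 - 0.47 = 0.4
Dr = 0.17 / 0.4 * 100
Dr = 42.5 %


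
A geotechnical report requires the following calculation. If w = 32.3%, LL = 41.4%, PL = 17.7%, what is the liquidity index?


First compute the plasticity index:
PI = LL - PL = 41.4 - 17.7 = 23.7
Then compute the liquidity index:
LI = (w - PL) / PI
LI = (32.3 - 17.7) / 23.7
LI = 0.616


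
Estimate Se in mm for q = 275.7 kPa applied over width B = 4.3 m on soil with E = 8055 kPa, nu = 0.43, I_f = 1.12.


Result: 134.36 mm

Derivation:
Using Se = q * B * (1 - nu^2) * I_f / E
1 - nu^2 = 1 - 0.43^2 = 0.8151
Se = 275.7 * 4.3 * 0.8151 * 1.12 / 8055
Se = 0.134360 m
Convert to mm: Se = 0.134360 * 1000 = 134.36 mm


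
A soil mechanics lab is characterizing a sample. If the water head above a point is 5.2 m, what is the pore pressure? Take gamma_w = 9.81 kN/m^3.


Using u = gamma_w * h_w
u = 9.81 * 5.2
u = 51.01 kPa


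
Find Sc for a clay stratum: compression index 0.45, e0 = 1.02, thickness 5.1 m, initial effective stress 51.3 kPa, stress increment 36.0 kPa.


Using Sc = Cc * H / (1 + e0) * log10((sigma0 + delta_sigma) / sigma0)
Stress ratio = (51.3 + 36.0) / 51.3 = 1.70175
log10(1.70175) = 0.230897
Cc * H / (1 + e0) = 0.45 * 5.1 / (1 + 1.02) = 1.13614
Sc = 1.13614 * 0.230897
Sc = 0.2623 m


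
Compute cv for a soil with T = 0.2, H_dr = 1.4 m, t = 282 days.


Using cv = T * H_dr^2 / t
H_dr^2 = 1.4^2 = 1.96
cv = 0.2 * 1.96 / 282
cv = 0.00139 m^2/day


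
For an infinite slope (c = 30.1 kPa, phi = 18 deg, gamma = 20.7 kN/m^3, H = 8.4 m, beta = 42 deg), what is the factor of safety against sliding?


Result: 0.709

Derivation:
Using Fs = c / (gamma*H*sin(beta)*cos(beta)) + tan(phi)/tan(beta)
Cohesion contribution = 30.1 / (20.7*8.4*sin(42)*cos(42))
Cohesion contribution = 0.348123
Friction contribution = tan(18)/tan(42) = 0.36086
Fs = 0.348123 + 0.36086
Fs = 0.709


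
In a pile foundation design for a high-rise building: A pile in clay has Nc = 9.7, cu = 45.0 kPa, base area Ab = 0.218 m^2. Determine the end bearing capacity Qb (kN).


Using Qb = Nc * cu * Ab
Qb = 9.7 * 45.0 * 0.218
Qb = 95.16 kN


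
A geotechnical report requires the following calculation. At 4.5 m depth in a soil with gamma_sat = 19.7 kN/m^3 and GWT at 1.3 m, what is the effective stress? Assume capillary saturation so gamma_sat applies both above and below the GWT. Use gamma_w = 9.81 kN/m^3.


Total stress = gamma_sat * depth
sigma = 19.7 * 4.5 = 88.65 kPa
Pore water pressure u = gamma_w * (depth - d_wt)
u = 9.81 * (4.5 - 1.3) = 31.392 kPa
Effective stress = sigma - u
sigma' = 88.65 - 31.392 = 57.26 kPa


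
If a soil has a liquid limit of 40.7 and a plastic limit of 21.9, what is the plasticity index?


Result: 18.8

Derivation:
Using PI = LL - PL
PI = 40.7 - 21.9
PI = 18.8


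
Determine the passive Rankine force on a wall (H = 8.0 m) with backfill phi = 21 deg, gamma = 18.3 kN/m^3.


Compute passive earth pressure coefficient:
Kp = tan^2(45 + phi/2) = tan^2(55.5) = 2.117051
Compute passive force:
Pp = 0.5 * Kp * gamma * H^2
Pp = 0.5 * 2.117051 * 18.3 * 8.0^2
Pp = 1239.75 kN/m


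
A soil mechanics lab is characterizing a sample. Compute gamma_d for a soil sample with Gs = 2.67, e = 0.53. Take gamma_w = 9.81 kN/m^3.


Result: 17.119 kN/m^3

Derivation:
Using gamma_d = Gs * gamma_w / (1 + e)
gamma_d = 2.67 * 9.81 / (1 + 0.53)
gamma_d = 2.67 * 9.81 / 1.53
gamma_d = 17.119 kN/m^3


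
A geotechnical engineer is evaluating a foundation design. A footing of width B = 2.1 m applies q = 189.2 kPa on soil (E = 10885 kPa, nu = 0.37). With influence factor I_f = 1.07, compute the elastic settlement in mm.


Using Se = q * B * (1 - nu^2) * I_f / E
1 - nu^2 = 1 - 0.37^2 = 0.8631
Se = 189.2 * 2.1 * 0.8631 * 1.07 / 10885
Se = 0.033710 m
Convert to mm: Se = 0.033710 * 1000 = 33.71 mm


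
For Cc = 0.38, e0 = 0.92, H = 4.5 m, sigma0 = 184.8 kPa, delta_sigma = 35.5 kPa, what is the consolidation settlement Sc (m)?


Using Sc = Cc * H / (1 + e0) * log10((sigma0 + delta_sigma) / sigma0)
Stress ratio = (184.8 + 35.5) / 184.8 = 1.1921
log10(1.1921) = 0.0763125
Cc * H / (1 + e0) = 0.38 * 4.5 / (1 + 0.92) = 0.890625
Sc = 0.890625 * 0.0763125
Sc = 0.068 m


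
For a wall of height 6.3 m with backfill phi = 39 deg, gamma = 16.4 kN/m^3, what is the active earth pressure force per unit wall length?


Compute active earth pressure coefficient:
Ka = tan^2(45 - phi/2) = tan^2(25.5) = 0.227506
Compute active force:
Pa = 0.5 * Ka * gamma * H^2
Pa = 0.5 * 0.227506 * 16.4 * 6.3^2
Pa = 74.04 kN/m


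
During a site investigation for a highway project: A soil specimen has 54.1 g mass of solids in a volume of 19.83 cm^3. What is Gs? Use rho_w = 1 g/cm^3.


Using Gs = m_s / (V_s * rho_w)
Since rho_w = 1 g/cm^3:
Gs = 54.1 / 19.83
Gs = 2.728


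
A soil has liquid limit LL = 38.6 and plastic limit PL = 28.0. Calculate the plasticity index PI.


Result: 10.6

Derivation:
Using PI = LL - PL
PI = 38.6 - 28.0
PI = 10.6


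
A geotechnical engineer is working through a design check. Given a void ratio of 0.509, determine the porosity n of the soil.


Using the relation n = e / (1 + e)
n = 0.509 / (1 + 0.509)
n = 0.509 / 1.509
n = 0.3373


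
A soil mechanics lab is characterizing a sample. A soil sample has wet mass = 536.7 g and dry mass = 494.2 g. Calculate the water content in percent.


Using w = (m_wet - m_dry) / m_dry * 100
m_wet - m_dry = 536.7 - 494.2 = 42.5 g
w = 42.5 / 494.2 * 100
w = 8.6 %


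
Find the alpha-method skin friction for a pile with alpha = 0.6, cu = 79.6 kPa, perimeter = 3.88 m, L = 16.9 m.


Using Qs = alpha * cu * perimeter * L
Qs = 0.6 * 79.6 * 3.88 * 16.9
Qs = 3131.72 kN


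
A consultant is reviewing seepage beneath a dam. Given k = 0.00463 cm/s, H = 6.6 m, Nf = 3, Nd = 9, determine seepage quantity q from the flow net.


Result: 0.0001019 m^3/s per m

Derivation:
Convert k to m/s for unit consistency with H:
k = 0.00463 cm/s = 0.00463 / 100 m/s = 4.63e-05 m/s
Using q = k * H * Nf / Nd
Nf / Nd = 3 / 9 = 0.3333
q = 4.63e-05 * 6.6 * 0.3333
q = 0.0001019 m^3/s per m


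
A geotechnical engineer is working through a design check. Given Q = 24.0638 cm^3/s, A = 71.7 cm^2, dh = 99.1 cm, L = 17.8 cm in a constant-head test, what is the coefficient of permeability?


Result: 0.060283 cm/s

Derivation:
Compute hydraulic gradient:
i = dh / L = 99.1 / 17.8 = 5.56742
Then apply Darcy's law:
k = Q / (A * i)
k = 24.0638 / (71.7 * 5.56742)
k = 24.0638 / 399.184
k = 0.060283 cm/s


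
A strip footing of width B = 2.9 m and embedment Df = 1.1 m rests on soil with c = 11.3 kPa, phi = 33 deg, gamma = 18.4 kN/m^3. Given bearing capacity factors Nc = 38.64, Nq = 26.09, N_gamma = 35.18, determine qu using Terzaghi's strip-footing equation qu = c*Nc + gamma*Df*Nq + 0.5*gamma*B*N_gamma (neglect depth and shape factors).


Compute qu = c*Nc + gamma*Df*Nq + 0.5*gamma*B*N_gamma
Term 1: 11.3 * 38.64 = 436.632
Term 2: 18.4 * 1.1 * 26.09 = 528.0616
Term 3: 0.5 * 18.4 * 2.9 * 35.18 = 938.6024
qu = 436.632 + 528.0616 + 938.6024
qu = 1903.3 kPa


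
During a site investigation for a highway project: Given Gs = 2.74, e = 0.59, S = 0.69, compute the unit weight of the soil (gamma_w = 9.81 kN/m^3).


Using gamma = gamma_w * (Gs + S*e) / (1 + e)
Numerator: Gs + S*e = 2.74 + 0.69*0.59 = 3.1471
Denominator: 1 + e = 1 + 0.59 = 1.59
gamma = 9.81 * 3.1471 / 1.59
gamma = 19.417 kN/m^3


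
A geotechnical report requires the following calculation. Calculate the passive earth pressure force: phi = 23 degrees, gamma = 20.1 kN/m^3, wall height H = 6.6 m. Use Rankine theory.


Compute passive earth pressure coefficient:
Kp = tan^2(45 + phi/2) = tan^2(56.5) = 2.282623
Compute passive force:
Pp = 0.5 * Kp * gamma * H^2
Pp = 0.5 * 2.282623 * 20.1 * 6.6^2
Pp = 999.28 kN/m


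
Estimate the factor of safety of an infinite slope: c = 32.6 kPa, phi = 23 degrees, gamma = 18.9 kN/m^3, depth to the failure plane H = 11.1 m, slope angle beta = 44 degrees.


Result: 0.751

Derivation:
Using Fs = c / (gamma*H*sin(beta)*cos(beta)) + tan(phi)/tan(beta)
Cohesion contribution = 32.6 / (18.9*11.1*sin(44)*cos(44))
Cohesion contribution = 0.310976
Friction contribution = tan(23)/tan(44) = 0.439557
Fs = 0.310976 + 0.439557
Fs = 0.751


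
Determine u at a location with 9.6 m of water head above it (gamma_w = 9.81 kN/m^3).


Result: 94.18 kPa

Derivation:
Using u = gamma_w * h_w
u = 9.81 * 9.6
u = 94.18 kPa


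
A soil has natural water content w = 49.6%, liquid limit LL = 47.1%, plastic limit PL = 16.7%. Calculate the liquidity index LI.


First compute the plasticity index:
PI = LL - PL = 47.1 - 16.7 = 30.4
Then compute the liquidity index:
LI = (w - PL) / PI
LI = (49.6 - 16.7) / 30.4
LI = 1.082


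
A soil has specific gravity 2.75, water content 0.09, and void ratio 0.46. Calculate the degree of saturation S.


Using S = Gs * w / e
S = 2.75 * 0.09 / 0.46
S = 0.538


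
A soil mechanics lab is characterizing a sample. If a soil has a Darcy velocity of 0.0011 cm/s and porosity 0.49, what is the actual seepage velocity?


Result: 0.00224 cm/s

Derivation:
Using v_s = v_d / n
v_s = 0.0011 / 0.49
v_s = 0.00224 cm/s


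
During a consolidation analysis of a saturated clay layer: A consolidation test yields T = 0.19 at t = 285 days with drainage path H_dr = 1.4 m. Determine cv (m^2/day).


Using cv = T * H_dr^2 / t
H_dr^2 = 1.4^2 = 1.96
cv = 0.19 * 1.96 / 285
cv = 0.00131 m^2/day


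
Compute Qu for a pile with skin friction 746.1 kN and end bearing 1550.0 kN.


Using Qu = Qf + Qb
Qu = 746.1 + 1550.0
Qu = 2296.1 kN


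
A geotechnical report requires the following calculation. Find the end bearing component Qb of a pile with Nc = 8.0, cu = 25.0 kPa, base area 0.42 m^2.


Result: 84.0 kN

Derivation:
Using Qb = Nc * cu * Ab
Qb = 8.0 * 25.0 * 0.42
Qb = 84.0 kN


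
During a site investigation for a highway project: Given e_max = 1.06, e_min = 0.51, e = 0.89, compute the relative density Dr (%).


Using Dr = (e_max - e) / (e_max - e_min) * 100
e_max - e = 1.06 - 0.89 = 0.17
e_max - e_min = 1.06 - 0.51 = 0.55
Dr = 0.17 / 0.55 * 100
Dr = 30.91 %


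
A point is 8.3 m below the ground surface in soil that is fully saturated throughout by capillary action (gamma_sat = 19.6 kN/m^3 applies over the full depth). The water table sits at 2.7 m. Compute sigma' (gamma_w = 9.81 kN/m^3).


Result: 107.74 kPa

Derivation:
Total stress = gamma_sat * depth
sigma = 19.6 * 8.3 = 162.68 kPa
Pore water pressure u = gamma_w * (depth - d_wt)
u = 9.81 * (8.3 - 2.7) = 54.936 kPa
Effective stress = sigma - u
sigma' = 162.68 - 54.936 = 107.74 kPa


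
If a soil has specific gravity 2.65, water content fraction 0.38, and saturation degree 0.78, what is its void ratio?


Using the relation e = Gs * w / S
e = 2.65 * 0.38 / 0.78
e = 1.291


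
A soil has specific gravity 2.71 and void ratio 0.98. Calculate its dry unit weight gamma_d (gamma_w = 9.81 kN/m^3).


Result: 13.427 kN/m^3

Derivation:
Using gamma_d = Gs * gamma_w / (1 + e)
gamma_d = 2.71 * 9.81 / (1 + 0.98)
gamma_d = 2.71 * 9.81 / 1.98
gamma_d = 13.427 kN/m^3


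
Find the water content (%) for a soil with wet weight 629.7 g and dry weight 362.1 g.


Using w = (m_wet - m_dry) / m_dry * 100
m_wet - m_dry = 629.7 - 362.1 = 267.6 g
w = 267.6 / 362.1 * 100
w = 73.9 %


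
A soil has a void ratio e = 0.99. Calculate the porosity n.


Result: 0.4975

Derivation:
Using the relation n = e / (1 + e)
n = 0.99 / (1 + 0.99)
n = 0.99 / 1.99
n = 0.4975


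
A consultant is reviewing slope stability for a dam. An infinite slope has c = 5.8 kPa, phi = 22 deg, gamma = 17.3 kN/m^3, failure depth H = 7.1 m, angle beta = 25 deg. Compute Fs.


Using Fs = c / (gamma*H*sin(beta)*cos(beta)) + tan(phi)/tan(beta)
Cohesion contribution = 5.8 / (17.3*7.1*sin(25)*cos(25))
Cohesion contribution = 0.123282
Friction contribution = tan(22)/tan(25) = 0.866437
Fs = 0.123282 + 0.866437
Fs = 0.99


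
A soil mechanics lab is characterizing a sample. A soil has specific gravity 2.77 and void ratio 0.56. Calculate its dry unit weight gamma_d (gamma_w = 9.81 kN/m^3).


Using gamma_d = Gs * gamma_w / (1 + e)
gamma_d = 2.77 * 9.81 / (1 + 0.56)
gamma_d = 2.77 * 9.81 / 1.56
gamma_d = 17.419 kN/m^3


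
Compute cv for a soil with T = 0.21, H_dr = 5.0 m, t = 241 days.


Using cv = T * H_dr^2 / t
H_dr^2 = 5.0^2 = 25.0
cv = 0.21 * 25.0 / 241
cv = 0.02178 m^2/day


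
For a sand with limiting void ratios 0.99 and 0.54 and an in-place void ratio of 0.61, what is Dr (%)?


Result: 84.44 %

Derivation:
Using Dr = (e_max - e) / (e_max - e_min) * 100
e_max - e = 0.99 - 0.61 = 0.38
e_max - e_min = 0.99 - 0.54 = 0.45
Dr = 0.38 / 0.45 * 100
Dr = 84.44 %


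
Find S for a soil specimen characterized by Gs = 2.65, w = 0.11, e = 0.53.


Using S = Gs * w / e
S = 2.65 * 0.11 / 0.53
S = 0.55


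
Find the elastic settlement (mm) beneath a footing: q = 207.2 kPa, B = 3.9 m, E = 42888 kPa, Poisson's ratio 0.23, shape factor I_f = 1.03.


Using Se = q * B * (1 - nu^2) * I_f / E
1 - nu^2 = 1 - 0.23^2 = 0.9471
Se = 207.2 * 3.9 * 0.9471 * 1.03 / 42888
Se = 0.018380 m
Convert to mm: Se = 0.018380 * 1000 = 18.38 mm


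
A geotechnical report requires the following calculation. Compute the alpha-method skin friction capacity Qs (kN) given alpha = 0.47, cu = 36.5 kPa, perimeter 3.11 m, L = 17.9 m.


Using Qs = alpha * cu * perimeter * L
Qs = 0.47 * 36.5 * 3.11 * 17.9
Qs = 955.0 kN


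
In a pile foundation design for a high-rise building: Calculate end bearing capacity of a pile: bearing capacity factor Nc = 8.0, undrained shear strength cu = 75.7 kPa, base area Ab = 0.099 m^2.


Using Qb = Nc * cu * Ab
Qb = 8.0 * 75.7 * 0.099
Qb = 59.95 kN


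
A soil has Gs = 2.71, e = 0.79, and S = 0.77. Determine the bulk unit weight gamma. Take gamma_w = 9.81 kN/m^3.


Using gamma = gamma_w * (Gs + S*e) / (1 + e)
Numerator: Gs + S*e = 2.71 + 0.77*0.79 = 3.3183
Denominator: 1 + e = 1 + 0.79 = 1.79
gamma = 9.81 * 3.3183 / 1.79
gamma = 18.186 kN/m^3


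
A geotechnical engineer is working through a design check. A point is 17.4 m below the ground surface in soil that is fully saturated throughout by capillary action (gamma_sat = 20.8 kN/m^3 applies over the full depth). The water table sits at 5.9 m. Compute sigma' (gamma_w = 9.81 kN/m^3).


Total stress = gamma_sat * depth
sigma = 20.8 * 17.4 = 361.92 kPa
Pore water pressure u = gamma_w * (depth - d_wt)
u = 9.81 * (17.4 - 5.9) = 112.815 kPa
Effective stress = sigma - u
sigma' = 361.92 - 112.815 = 249.11 kPa


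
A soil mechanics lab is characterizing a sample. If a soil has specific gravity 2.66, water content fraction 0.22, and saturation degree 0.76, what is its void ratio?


Using the relation e = Gs * w / S
e = 2.66 * 0.22 / 0.76
e = 0.77


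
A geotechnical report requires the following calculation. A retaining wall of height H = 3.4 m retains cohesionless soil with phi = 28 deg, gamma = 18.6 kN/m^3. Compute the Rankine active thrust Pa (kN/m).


Result: 38.81 kN/m

Derivation:
Compute active earth pressure coefficient:
Ka = tan^2(45 - phi/2) = tan^2(31.0) = 0.361033
Compute active force:
Pa = 0.5 * Ka * gamma * H^2
Pa = 0.5 * 0.361033 * 18.6 * 3.4^2
Pa = 38.81 kN/m


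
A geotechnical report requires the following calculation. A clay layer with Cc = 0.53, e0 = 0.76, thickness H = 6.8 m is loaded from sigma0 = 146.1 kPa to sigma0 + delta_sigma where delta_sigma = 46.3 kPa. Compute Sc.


Result: 0.2448 m

Derivation:
Using Sc = Cc * H / (1 + e0) * log10((sigma0 + delta_sigma) / sigma0)
Stress ratio = (146.1 + 46.3) / 146.1 = 1.31691
log10(1.31691) = 0.119555
Cc * H / (1 + e0) = 0.53 * 6.8 / (1 + 0.76) = 2.04773
Sc = 2.04773 * 0.119555
Sc = 0.2448 m


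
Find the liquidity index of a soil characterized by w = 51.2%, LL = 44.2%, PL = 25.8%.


First compute the plasticity index:
PI = LL - PL = 44.2 - 25.8 = 18.4
Then compute the liquidity index:
LI = (w - PL) / PI
LI = (51.2 - 25.8) / 18.4
LI = 1.38
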